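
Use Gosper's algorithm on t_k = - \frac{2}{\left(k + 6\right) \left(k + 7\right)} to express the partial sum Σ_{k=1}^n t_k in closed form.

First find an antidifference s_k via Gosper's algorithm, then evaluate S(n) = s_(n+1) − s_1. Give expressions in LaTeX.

Step 1: r(k) = (k + 6)/(k + 8).
Factor: A=k + 6; B=k + 8; C=1.
f must satisfy (k + 6)·f(k+1) − (k + 7)·f(k) = 1.
deg f ≤ 1 (via 1,1,0).
Solve for f: f(k) = k/6 (degree 1 ≤ 1).
So s_k = (B(k−1)f/C)·t_k = (k*(k + 7)/6)·t_k = -k/(3*k + 18).
Δs = -2/(k**2 + 13*k + 42), as required.
s_(n+1) = (-n - 1)/(3*(n + 7)) and s_(1) = -1/21, so S(n) = -2*n/(7*n + 49).

S(n) = - \frac{2 n}{7 n + 49}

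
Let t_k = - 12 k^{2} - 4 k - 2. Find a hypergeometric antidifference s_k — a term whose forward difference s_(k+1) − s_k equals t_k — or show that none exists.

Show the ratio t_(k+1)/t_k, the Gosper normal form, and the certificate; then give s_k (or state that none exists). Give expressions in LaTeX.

The ratio is (6*k**2 + 14*k + 9)/(6*k**2 + 2*k + 1).
So A=1 and B=1, with C=k**2 + k/3 + 1/6.
Set up (1)·f(k+1) − (1)·f(k) − (k**2 + k/3 + 1/6) = 0.
From deg A=0, deg B=0, deg C=2: d=3.
Coefficient equations give f(k) = k*(2*k**2 - 2*k + 1)/6.
Get s_k = R·t_k = 2*k*(-2*k**2 + 2*k - 1) with R(k) = B(k−1)f(k)/C(k) = k*(2*k**2 - 2*k + 1)/(6*k**2 + 2*k + 1).
Check: Δs_k = -12*k**2 - 4*k - 2. ✓

s_k = 2 k \left(- 2 k^{2} + 2 k - 1\right)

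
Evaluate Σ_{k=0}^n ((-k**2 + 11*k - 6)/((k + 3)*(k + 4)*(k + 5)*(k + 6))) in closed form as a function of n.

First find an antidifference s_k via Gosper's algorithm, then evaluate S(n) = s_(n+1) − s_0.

Ratio r(k) = -(k + 3)*(11*k - (k + 1)**2 + 5)/((k + 7)*(k**2 - 11*k + 6)).
A = k + 3, B = k + 7, C = k**2 - 11*k + 6.
Solve (k + 3)·f(k+1) − (k + 6)·f(k) = k**2 - 11*k + 6.
From deg A=1, deg B=1, deg C=2: d=3.
A polynomial solution: f(k) = k*(k**2 - 48*k + 167)/60.
Then R = B(k−1)f/C = k*(k + 6)*(k**2 - 48*k + 167)/(60*(k**2 - 11*k + 6)), so s_k = R(k)·t_k = k*(-k**2 + 48*k - 167)/(60*(k + 3)*(k + 4)*(k + 5)).
Verify: (-k**2 + 11*k - 6)/(k**4 + 18*k**3 + 119*k**2 + 342*k + 360) matches t_k.
s_(n+1) = (-n**3 + 45*n**2 - 74*n - 120)/(60*(n**3 + 15*n**2 + 74*n + 120)) and s_(0) = 0, so S(n) = (-n**3 + 45*n**2 - 74*n - 120)/(60*(n**3 + 15*n**2 + 74*n + 120)).

S(n) = (-n**3 + 45*n**2 - 74*n - 120)/(60*(n**3 + 15*n**2 + 74*n + 120))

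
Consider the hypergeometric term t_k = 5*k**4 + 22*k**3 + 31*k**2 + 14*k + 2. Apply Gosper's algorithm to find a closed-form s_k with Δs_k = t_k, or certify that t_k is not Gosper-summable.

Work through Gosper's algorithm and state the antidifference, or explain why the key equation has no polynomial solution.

s_k = k**2*(k**3 + 3*k**2 + k - 3)

The ratio is (5*k**4 + 42*k**3 + 127*k**2 + 162*k + 74)/(5*k**4 + 22*k**3 + 31*k**2 + 14*k + 2).
Normal form (A,B,C) = (1, 1, k**4 + 22*k**3/5 + 31*k**2/5 + 14*k/5 + 2/5).
Need (1)·f(k+1) − (1)·f(k) = k**4 + 22*k**3/5 + 31*k**2/5 + 14*k/5 + 2/5.
Degrees (0,0,4) ⇒ d ≤ 5.
Solving with deg f ≤ 5: f(k) = k**2*(k**3 + 3*k**2 + k - 3)/5.
Get s_k = R·t_k = k**2*(k**3 + 3*k**2 + k - 3) with R(k) = B(k−1)f(k)/C(k) = k**2*(k**3 + 3*k**2 + k - 3)/(5*k**4 + 22*k**3 + 31*k**2 + 14*k + 2).
s_(k+1) − s_k = 5*k**4 + 22*k**3 + 31*k**2 + 14*k + 2 = t_k.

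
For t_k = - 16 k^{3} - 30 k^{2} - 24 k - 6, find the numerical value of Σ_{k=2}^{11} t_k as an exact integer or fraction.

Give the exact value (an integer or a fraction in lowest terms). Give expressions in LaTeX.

The ratio is (8*k**3 + 39*k**2 + 66*k + 38)/(8*k**3 + 15*k**2 + 12*k + 3).
A = 1, B = 1, C = k**3 + 15*k**2/8 + 3*k/2 + 3/8.
f must satisfy (1)·f(k+1) − (1)·f(k) = k**3 + 15*k**2/8 + 3*k/2 + 3/8.
Bound: deg f ≤ 4.
A polynomial solution: f(k) = k*(4*k**3 + 2*k**2 + k - 1)/16.
Get s_k = R·t_k = k*(-4*k**3 - 2*k**2 - k + 1) with R(k) = B(k−1)f(k)/C(k) = k*(4*k**3 + 2*k**2 + k - 1)/(2*(8*k**3 + 15*k**2 + 12*k + 3)).
Verify: -16*k**3 - 30*k**2 - 24*k - 6 matches t_k.
Evaluate s at k=12 and k=2: -86532 and -82; difference -86450.

Σ = -86450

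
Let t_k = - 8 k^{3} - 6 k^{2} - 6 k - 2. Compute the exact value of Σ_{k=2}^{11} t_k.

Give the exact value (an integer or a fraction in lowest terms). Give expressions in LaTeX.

Compute t_(k+1)/t_k: get (4*k**3 + 15*k**2 + 21*k + 11)/(4*k**3 + 3*k**2 + 3*k + 1).
Factor: A=1; B=1; C=k**3 + 3*k**2/4 + 3*k/4 + 1/4.
Set up (1)·f(k+1) − (1)·f(k) − (k**3 + 3*k**2/4 + 3*k/4 + 1/4) = 0.
Degrees (0,0,3) ⇒ d ≤ 4.
A polynomial solution: f(k) = k**2*(k**2 - k + 1)/4.
Get s_k = R·t_k = 2*k**2*(-k**2 + k - 1) with R(k) = B(k−1)f(k)/C(k) = k**2*(k**2 - k + 1)/(4*k**3 + 3*k**2 + 3*k + 1).
Check: Δs_k = -8*k**3 - 6*k**2 - 6*k - 2. ✓
Sum = s_(12) − s_(2); s_(12) = -38304, s_(2) = -24 ⇒ -38280.

Σ = -38280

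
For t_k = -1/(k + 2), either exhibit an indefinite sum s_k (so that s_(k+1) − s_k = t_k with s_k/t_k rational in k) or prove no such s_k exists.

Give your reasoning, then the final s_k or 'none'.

t_(k+1)/t_k = (k + 2)/(k + 3).
Normal form (A,B,C) = (k + 2, k + 3, 1).
Key eq: (k + 2)·f(k+1) = (k + 2)·f(k) + (1).
deg f ≤ 0 (via 1,1,0).
Write f(k) = c0. Then LHS − RHS = -1, requiring -1 = 0: contradictory. No certificate.

not Gosper-summable; s_k does not exist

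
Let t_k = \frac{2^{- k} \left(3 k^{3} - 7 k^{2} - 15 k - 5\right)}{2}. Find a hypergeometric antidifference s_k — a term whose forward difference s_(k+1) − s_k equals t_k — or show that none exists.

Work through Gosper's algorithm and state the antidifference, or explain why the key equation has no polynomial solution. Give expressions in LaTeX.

t_(k+1)/t_k = (3*k**3 + 2*k**2 - 20*k - 24)/(2*(3*k**3 - 7*k**2 - 15*k - 5)).
So A=1/2 and B=1, with C=k**3 - 7*k**2/3 - 5*k - 5/3.
Set up (1/2)·f(k+1) − (1)·f(k) − (k**3 - 7*k**2/3 - 5*k - 5/3) = 0.
Degrees (0,0,3) ⇒ d ≤ 3.
Solve for f: f(k) = -2*(3*k**3 + 2*k**2 - 2*k - 2)/3 (degree 3 ≤ 3).
Then R = B(k−1)f/C = -2*(3*k**3 + 2*k**2 - 2*k - 2)/((k + 1)*(3*k**2 - 10*k - 5)), so s_k = R(k)·t_k = (-3*k**3 - 2*k**2 + 2*k + 2)/2**k.
s_(k+1) − s_k = (3*k**3 - 7*k**2 - 15*k - 5)/(2*2**k) = t_k.

s_k = 2^{- k} \left(- 3 k^{3} - 2 k^{2} + 2 k + 2\right)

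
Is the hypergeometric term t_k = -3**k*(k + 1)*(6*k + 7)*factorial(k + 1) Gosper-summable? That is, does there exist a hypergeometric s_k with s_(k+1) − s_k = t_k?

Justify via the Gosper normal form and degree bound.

The ratio is (k + 2)**2*(18*k + 39)/((k + 1)*(6*k + 7)).
Take A(k)=3*k + 6, B(k)=1, C(k)=k**2 + 13*k/6 + 7/6.
Solve (3*k + 6)·f(k+1) − (1)·f(k) = k**2 + 13*k/6 + 7/6.
d = 1 from the (1,0,2) case.
Match coefficients ⇒ f(k) = (2*k - 1)/6.
So s_k = (B(k−1)f/C)·t_k = ((2*k - 1)/((k + 1)*(6*k + 7)))·t_k = -3**k*(2*k - 1)*factorial(k + 1).
s_(k+1) − s_k = -3**k*(k + 1)*(6*k + 7)*factorial(k + 1) = t_k.

Yes. s_k = -3**k*(2*k - 1)*factorial(k + 1).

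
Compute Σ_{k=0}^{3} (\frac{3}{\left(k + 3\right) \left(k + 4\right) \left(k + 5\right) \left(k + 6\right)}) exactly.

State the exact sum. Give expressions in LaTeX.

Σ = 37/2520

The ratio is (k + 3)/(k + 7).
Take A(k)=k + 3, B(k)=k + 7, C(k)=1.
Solve (k + 3)·f(k+1) − (k + 6)·f(k) = 1.
Bound: deg f ≤ 3.
Match coefficients ⇒ f(k) = k*(k**2 + 12*k + 47)/180.
Get s_k = R·t_k = k*(k**2 + 12*k + 47)/(60*(k + 3)*(k + 4)*(k + 5)) with R(k) = B(k−1)f(k)/C(k) = k*(k + 6)*(k**2 + 12*k + 47)/180.
Δs = 3/(k**4 + 18*k**3 + 119*k**2 + 342*k + 360), as required.
Σ_(k=0)^(3) t_k = s_(4) − s_(0) = 37/2520 − (0) = 37/2520.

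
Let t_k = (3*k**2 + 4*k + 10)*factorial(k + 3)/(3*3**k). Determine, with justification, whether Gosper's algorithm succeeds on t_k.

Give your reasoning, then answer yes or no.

Yes. s_k = (3*k - 2)*factorial(k + 3)/3**k.

t_(k+1)/t_k = (k + 4)*(4*k + 3*(k + 1)**2 + 14)/(3*(3*k**2 + 4*k + 10)).
Gosper form: A/B · C(k+1)/C(k) with A=k/3 + 4/3, B=1, C=k**2 + 4*k/3 + 10/3.
f must satisfy (k/3 + 4/3)·f(k+1) − (1)·f(k) = k**2 + 4*k/3 + 10/3.
From deg A=1, deg B=0, deg C=2: d=1.
Match coefficients ⇒ f(k) = 3*k - 2.
Certificate R = B(k−1)f/C = 3*(3*k - 2)/(3*k**2 + 4*k + 10) gives s_k = (3*k - 2)*factorial(k + 3)/3**k.
Δs = (3*k**2 + 4*k + 10)*factorial(k + 3)/(3*3**k), as required.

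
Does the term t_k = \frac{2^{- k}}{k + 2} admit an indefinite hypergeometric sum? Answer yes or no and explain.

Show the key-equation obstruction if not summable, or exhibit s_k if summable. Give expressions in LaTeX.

No — t_k has no hypergeometric antidifference.

Ratio r(k) = (k + 2)/(2*(k + 3)).
Factor: A=k/2 + 1; B=k + 3; C=1.
f must satisfy (k/2 + 1)·f(k+1) − (k + 2)·f(k) = 1.
d = -1 from the (1,1,0) case.
Bound -1 < 0, so the key equation has no polynomial solution.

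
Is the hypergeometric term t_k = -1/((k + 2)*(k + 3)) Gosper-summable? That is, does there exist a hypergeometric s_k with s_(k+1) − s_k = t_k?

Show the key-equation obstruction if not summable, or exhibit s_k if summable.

Yes. s_k = -k/(2*k + 4).

t_(k+1)/t_k = (k + 2)/(k + 4).
A = k + 2, B = k + 4, C = 1.
Need (k + 2)·f(k+1) − (k + 3)·f(k) = 1.
d = 1 from the (1,1,0) case.
Coefficient equations give f(k) = k/2.
Get s_k = R·t_k = -k/(2*k + 4) with R(k) = B(k−1)f(k)/C(k) = k*(k + 3)/2.
s_(k+1) − s_k = -1/(k**2 + 5*k + 6) = t_k.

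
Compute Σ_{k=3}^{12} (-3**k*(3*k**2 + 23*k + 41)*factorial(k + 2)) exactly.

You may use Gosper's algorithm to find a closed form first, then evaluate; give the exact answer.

The ratio is 3*(3*k**3 + 38*k**2 + 154*k + 201)/(3*k**2 + 23*k + 41).
A = 3*k + 9, B = 1, C = k**2 + 23*k/3 + 41/3.
Key eq: (3*k + 9)·f(k+1) = (1)·f(k) + (k**2 + 23*k/3 + 41/3).
Bound: deg f ≤ 1.
Solving with deg f ≤ 1: f(k) = (k + 4)/3.
Get s_k = R·t_k = -3**k*(k + 4)*factorial(k + 2) with R(k) = B(k−1)f(k)/C(k) = (k + 4)/(3*k**2 + 23*k + 41).
Verify: -3**k*(3*k**2 + 23*k + 41)*factorial(k + 2) matches t_k.
Σ_(k=3)^(12) t_k = s_(13) − s_(3) = -35442540464018688000 − (-22680) = -35442540464018665320.

Σ = -35442540464018665320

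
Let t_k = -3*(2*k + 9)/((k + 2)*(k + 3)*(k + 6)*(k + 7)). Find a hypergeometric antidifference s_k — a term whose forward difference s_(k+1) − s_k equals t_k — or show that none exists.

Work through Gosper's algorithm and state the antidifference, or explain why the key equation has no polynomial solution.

s_k = k*(-k - 8)/(4*(k**2 + 8*k + 12))

t_(k+1)/t_k = (k + 2)*(k + 6)*(2*k + 11)/((k + 4)*(k + 8)*(2*k + 9)).
A = k + 2, B = k + 8, C = k**3 + 27*k**2/2 + 121*k/2 + 90.
Need (k + 2)·f(k+1) − (k + 7)·f(k) = k**3 + 27*k**2/2 + 121*k/2 + 90.
d = 5 from the (1,1,3) case.
Solving with deg f ≤ 5: f(k) = k*(k + 3)*(k + 4)*(k + 5)*(k + 8)/24.
Then R = B(k−1)f/C = k*(k + 3)*(k + 7)*(k + 8)/(12*(2*k + 9)), so s_k = R(k)·t_k = k*(-k - 8)/(4*(k**2 + 8*k + 12)).
s_(k+1) − s_k = 3*(-2*k - 9)/(k**4 + 18*k**3 + 113*k**2 + 288*k + 252) = t_k.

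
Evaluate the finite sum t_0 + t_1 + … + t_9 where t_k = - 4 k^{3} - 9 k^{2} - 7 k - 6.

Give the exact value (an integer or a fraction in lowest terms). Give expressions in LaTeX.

Σ = -11040

r(k) = (4*k**3 + 21*k**2 + 37*k + 26)/(4*k**3 + 9*k**2 + 7*k + 6) after simplifying.
Take A(k)=1, B(k)=1, C(k)=k**3 + 9*k**2/4 + 7*k/4 + 3/2.
f must satisfy (1)·f(k+1) − (1)·f(k) = k**3 + 9*k**2/4 + 7*k/4 + 3/2.
Degrees (0,0,3) ⇒ d ≤ 4.
Match coefficients ⇒ f(k) = k*(k + 2)*(k**2 - k + 2)/4.
R(k) = B(k−1)·f(k)/C(k) = k*(k + 2)*(k**2 - k + 2)/(4*k**3 + 9*k**2 + 7*k + 6); s_k = R·t_k = k*(-k**3 - k**2 - 4).
s_(k+1) − s_k = -4*k**3 - 9*k**2 - 7*k - 6 = t_k.
Sum = s_(10) − s_(0); s_(10) = -11040, s_(0) = 0 ⇒ -11040.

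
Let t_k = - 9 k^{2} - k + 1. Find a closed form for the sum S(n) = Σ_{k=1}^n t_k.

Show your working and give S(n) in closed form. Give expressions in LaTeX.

S(n) = n \left(- 3 n^{2} - 5 n - 1\right)

r(k) = (k + 9*(k + 1)**2)/(9*k**2 + k - 1) after simplifying.
Factor: A=1; B=1; C=k**2 + k/9 - 1/9.
Set up (1)·f(k+1) − (1)·f(k) − (k**2 + k/9 - 1/9) = 0.
Bound: deg f ≤ 3.
Solve for f: f(k) = k**2*(3*k - 4)/9 (degree 3 ≤ 3).
Certificate R = B(k−1)f/C = k**2*(3*k - 4)/(9*k**2 + k - 1) gives s_k = k**2*(4 - 3*k).
Verify: -9*k**2 - k + 1 matches t_k.
Evaluate: s_(n+1) = -3*n**3 - 5*n**2 - n + 1; subtract s_(1) = 1 ⇒ S(n) = n*(-3*n**2 - 5*n - 1).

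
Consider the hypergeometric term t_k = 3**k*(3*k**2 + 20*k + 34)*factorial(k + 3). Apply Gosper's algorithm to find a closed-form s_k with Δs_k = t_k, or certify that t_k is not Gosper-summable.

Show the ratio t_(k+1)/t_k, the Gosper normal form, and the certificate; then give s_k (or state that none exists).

t_(k+1)/t_k = 3*(3*k**3 + 38*k**2 + 161*k + 228)/(3*k**2 + 20*k + 34).
Normal form (A,B,C) = (3*k + 12, 1, k**2 + 20*k/3 + 34/3).
Solve (3*k + 12)·f(k+1) − (1)·f(k) = k**2 + 20*k/3 + 34/3.
Degrees (1,0,2) ⇒ d ≤ 1.
A polynomial solution: f(k) = (k + 2)/3.
R(k) = B(k−1)·f(k)/C(k) = (k + 2)/(3*k**2 + 20*k + 34); s_k = R·t_k = 3**k*(k + 2)*factorial(k + 3).
Δs = 3**k*(3*k**2 + 20*k + 34)*factorial(k + 3), as required.

s_k = 3**k*(k + 2)*factorial(k + 3)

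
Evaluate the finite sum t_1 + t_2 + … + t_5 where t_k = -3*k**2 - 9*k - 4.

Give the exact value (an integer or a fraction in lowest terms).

Σ = -320

t_(k+1)/t_k = (3*k**2 + 15*k + 16)/(3*k**2 + 9*k + 4).
A = 1, B = 1, C = k**2 + 3*k + 4/3.
Set up (1)·f(k+1) − (1)·f(k) − (k**2 + 3*k + 4/3) = 0.
From deg A=0, deg B=0, deg C=2: d=3.
Match coefficients ⇒ f(k) = k**2*(k + 3)/3.
R(k) = B(k−1)·f(k)/C(k) = k**2*(k + 3)/(3*k**2 + 9*k + 4); s_k = R·t_k = k**2*(-k - 3).
Verify: -3*k**2 - 9*k - 4 matches t_k.
Evaluate s at k=6 and k=1: -324 and -4; difference -320.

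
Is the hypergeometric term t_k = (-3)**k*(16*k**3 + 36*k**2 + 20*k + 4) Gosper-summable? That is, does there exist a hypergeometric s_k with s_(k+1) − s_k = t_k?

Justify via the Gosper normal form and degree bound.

r(k) = 3*(-4*k**3 - 21*k**2 - 35*k - 19)/(4*k**3 + 9*k**2 + 5*k + 1) after simplifying.
Normal form (A,B,C) = (-3, 1, k**3 + 9*k**2/4 + 5*k/4 + 1/4).
Set up (-3)·f(k+1) − (1)·f(k) − (k**3 + 9*k**2/4 + 5*k/4 + 1/4) = 0.
From deg A=0, deg B=0, deg C=3: d=3.
A polynomial solution: f(k) = -(4*k**3 - 4*k + 1)/16.
Get s_k = R·t_k = (-3)**k*(-4*k**3 + 4*k - 1) with R(k) = B(k−1)f(k)/C(k) = -(4*k**3 - 4*k + 1)/(4*(4*k**3 + 9*k**2 + 5*k + 1)).
Δs = 4*(-3)**k*(k**3 - 4*k + 3*(k + 1)**3 - 2), as required.

Yes. s_k = (-3)**k*(-4*k**3 + 4*k - 1).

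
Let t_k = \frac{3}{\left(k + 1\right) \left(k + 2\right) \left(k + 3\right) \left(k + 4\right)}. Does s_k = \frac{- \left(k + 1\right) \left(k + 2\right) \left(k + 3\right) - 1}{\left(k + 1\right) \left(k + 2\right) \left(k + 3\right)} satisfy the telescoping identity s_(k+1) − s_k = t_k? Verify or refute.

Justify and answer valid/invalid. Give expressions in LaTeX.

valid (s_(k+1) − s_k reduces to t_k)

s_(k+1) = (-(k + 2)*(k + 3)*(k + 4) - 1)/((k + 2)*(k + 3)*(k + 4))
s_(k+1) − s_k = 3/(k**4 + 10*k**3 + 35*k**2 + 50*k + 24)
(s_(k+1) − s_k) − t_k = 0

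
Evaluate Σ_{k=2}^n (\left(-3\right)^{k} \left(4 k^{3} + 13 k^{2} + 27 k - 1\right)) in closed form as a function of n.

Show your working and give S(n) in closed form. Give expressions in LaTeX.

Step 1: r(k) = 3*(-4*k**3 - 25*k**2 - 65*k - 43)/(4*k**3 + 13*k**2 + 27*k - 1).
A = -3, B = 1, C = k**3 + 13*k**2/4 + 27*k/4 - 1/4.
Key eq: (-3)·f(k+1) = (1)·f(k) + (k**3 + 13*k**2/4 + 27*k/4 - 1/4).
deg f ≤ 3 (via 0,0,3).
Solve for f: f(k) = -(k**3 + k**2 + 3*k - 4)/4 (degree 3 ≤ 3).
Certificate R = B(k−1)f/C = -(k**3 + k**2 + 3*k - 4)/(4*k**3 + 13*k**2 + 27*k - 1) gives s_k = (-3)**k*(-k**3 - k**2 - 3*k + 4).
Verify: (-3)**k*(4*k**3 + 13*k**2 + 27*k - 1) matches t_k.
s_(n+1) = 3*(-3)**n*(n**3 + 4*n**2 + 8*n + 1) and s_(2) = -126, so S(n) = 3*(-3)**n*n**3 + 12*(-3)**n*n**2 + 24*(-3)**n*n + 3*(-3)**n + 126.

S(n) = 3 \left(-3\right)^{n} n^{3} + 12 \left(-3\right)^{n} n^{2} + 24 \left(-3\right)^{n} n + 3 \left(-3\right)^{n} + 126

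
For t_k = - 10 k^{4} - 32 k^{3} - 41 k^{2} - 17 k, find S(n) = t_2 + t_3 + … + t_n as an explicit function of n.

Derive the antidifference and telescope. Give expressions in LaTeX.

S(n) = - 2 n^{5} - 13 n^{4} - 33 n^{3} - 37 n^{2} - 15 n + 100

Compute t_(k+1)/t_k: get (10*k**4 + 72*k**3 + 197*k**2 + 235*k + 100)/(k*(10*k**3 + 32*k**2 + 41*k + 17)).
Factor: A=1; B=1; C=k**4 + 16*k**3/5 + 41*k**2/10 + 17*k/10.
Key eq: (1)·f(k+1) = (1)·f(k) + (k**4 + 16*k**3/5 + 41*k**2/10 + 17*k/10).
Degrees (0,0,4) ⇒ d ≤ 5.
Coefficient equations give f(k) = k*(k - 1)*(2*k + 1)*(k**2 + 2*k + 2)/10.
R(k) = B(k−1)·f(k)/C(k) = (k - 1)*(2*k + 1)*(k**2 + 2*k + 2)/(10*k**3 + 32*k**2 + 41*k + 17); s_k = R·t_k = k*(-2*k**4 - 3*k**3 - k**2 + 4*k + 2).
Verify: k*(-10*k**3 - 32*k**2 - 41*k - 17) matches t_k.
Telescope: S(n) = s_(n+1) − s_(2) = n*(-2*n**4 - 13*n**3 - 33*n**2 - 37*n - 15) − (-100) = -2*n**5 - 13*n**4 - 33*n**3 - 37*n**2 - 15*n + 100.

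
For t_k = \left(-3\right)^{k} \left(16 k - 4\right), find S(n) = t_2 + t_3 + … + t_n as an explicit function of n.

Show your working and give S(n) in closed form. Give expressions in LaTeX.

S(n) = 12 \left(-3\right)^{n} n + 36

t_(k+1)/t_k = 3*(-4*k - 3)/(4*k - 1).
Normal form (A,B,C) = (-3, 1, k - 1/4).
Set up (-3)·f(k+1) − (1)·f(k) − (k - 1/4) = 0.
Bound: deg f ≤ 1.
Coefficient equations give f(k) = -(k - 1)/4.
Certificate R = B(k−1)f/C = -(k - 1)/(4*k - 1) gives s_k = 4*(-3)**k*(1 - k).
Check: Δs_k = (-3)**k*(16*k - 4). ✓
s_(n+1) = 12*(-3)**n*n and s_(2) = -36, so S(n) = 12*(-3)**n*n + 36.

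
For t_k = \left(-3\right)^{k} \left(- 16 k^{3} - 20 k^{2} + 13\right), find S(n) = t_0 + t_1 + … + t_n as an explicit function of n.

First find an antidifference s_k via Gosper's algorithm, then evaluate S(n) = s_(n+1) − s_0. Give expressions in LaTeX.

Compute t_(k+1)/t_k: get 3*(-16*(k + 1)**3 - 20*(k + 1)**2 + 13)/(16*k**3 + 20*k**2 - 13).
Take A(k)=-3, B(k)=1, C(k)=k**3 + 5*k**2/4 - 13/16.
Set up (-3)·f(k+1) − (1)·f(k) − (k**3 + 5*k**2/4 - 13/16) = 0.
deg f ≤ 3 (via 0,0,3).
Solving with deg f ≤ 3: f(k) = -(4*k**3 - 4*k**2 - 3*k - 1)/16.
Then R = B(k−1)f/C = -(4*k**3 - 4*k**2 - 3*k - 1)/(16*k**3 + 20*k**2 - 13), so s_k = R(k)·t_k = (-3)**k*(4*k**3 - 4*k**2 - 3*k - 1).
Check: Δs_k = (-3)**k*(-16*k**3 - 20*k**2 + 13). ✓
s_(n+1) = (-3)**(n + 1)*(4*n**3 + 8*n**2 + n - 4) and s_(0) = -1, so S(n) = -12*(-3)**n*n**3 - 24*(-3)**n*n**2 - 3*(-3)**n*n + 12*(-3)**n + 1.

S(n) = - 12 \left(-3\right)^{n} n^{3} - 24 \left(-3\right)^{n} n^{2} - 3 \left(-3\right)^{n} n + 12 \left(-3\right)^{n} + 1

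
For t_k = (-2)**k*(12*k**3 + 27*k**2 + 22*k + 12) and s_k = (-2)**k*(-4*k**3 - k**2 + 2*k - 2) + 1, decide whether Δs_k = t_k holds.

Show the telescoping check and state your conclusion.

s_(k+1) = (-2)**(k + 1)*(2*k - 4*(k + 1)**3 - (k + 1)**2) + 1
s_(k+1) − s_k = (-2)**k*(12*k**3 + 27*k**2 + 22*k + 12)
(s_(k+1) − s_k) − t_k = 0

Valid — Δs_k = t_k.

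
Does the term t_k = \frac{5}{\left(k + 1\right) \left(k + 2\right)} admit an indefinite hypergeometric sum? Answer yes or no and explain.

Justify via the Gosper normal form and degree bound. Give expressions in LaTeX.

Yes. s_k = \frac{5 k}{k + 1}.

r(k) = (k + 1)/(k + 3) after simplifying.
A = k + 1, B = k + 3, C = 1.
f must satisfy (k + 1)·f(k+1) − (k + 2)·f(k) = 1.
Degrees (1,1,0) ⇒ d ≤ 1.
Match coefficients ⇒ f(k) = k.
Certificate R = B(k−1)f/C = k*(k + 2) gives s_k = 5*k/(k + 1).
s_(k+1) − s_k = 5/(k**2 + 3*k + 2) = t_k.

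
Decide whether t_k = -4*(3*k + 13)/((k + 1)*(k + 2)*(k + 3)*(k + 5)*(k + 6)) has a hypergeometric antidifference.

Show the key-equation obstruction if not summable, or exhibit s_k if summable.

r(k) = (k + 1)*(k + 5)*(3*k + 16)/((k + 4)*(k + 7)*(3*k + 13)) after simplifying.
Take A(k)=k + 1, B(k)=k + 7, C(k)=k**2 + 25*k/3 + 52/3.
f must satisfy (k + 1)·f(k+1) − (k + 6)·f(k) = k**2 + 25*k/3 + 52/3.
d = 5 from the (1,1,2) case.
Solving with deg f ≤ 5: f(k) = k*(k + 3)*(k + 4)*(k**2 + 8*k + 17)/30.
So s_k = (B(k−1)f/C)·t_k = (k*(k + 3)*(k + 6)*(k**2 + 8*k + 17)/(10*(3*k + 13)))·t_k = 2*k*(-k**2 - 8*k - 17)/(5*(k**3 + 8*k**2 + 17*k + 10)).
Δs = 4*(-3*k - 13)/(k**5 + 17*k**4 + 107*k**3 + 307*k**2 + 396*k + 180), as required.

Yes. s_k = 2*k*(-k**2 - 8*k - 17)/(5*(k**3 + 8*k**2 + 17*k + 10)).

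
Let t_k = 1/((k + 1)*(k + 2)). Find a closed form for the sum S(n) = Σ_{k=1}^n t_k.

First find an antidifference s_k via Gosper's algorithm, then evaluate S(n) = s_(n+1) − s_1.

S(n) = n/(2*(n + 2))

r(k) = (k + 1)/(k + 3) after simplifying.
Normal form (A,B,C) = (k + 1, k + 3, 1).
f must satisfy (k + 1)·f(k+1) − (k + 2)·f(k) = 1.
d = 1 from the (1,1,0) case.
Coefficient equations give f(k) = k.
So s_k = (B(k−1)f/C)·t_k = (k*(k + 2))·t_k = k/(k + 1).
Verify: 1/(k**2 + 3*k + 2) matches t_k.
Telescope: S(n) = s_(n+1) − s_(1) = (n + 1)/(n + 2) − (1/2) = n/(2*(n + 2)).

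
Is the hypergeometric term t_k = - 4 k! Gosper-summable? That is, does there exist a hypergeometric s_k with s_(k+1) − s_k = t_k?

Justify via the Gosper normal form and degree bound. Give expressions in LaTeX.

No — key equation has no polynomial f.

r(k) = k + 1 after simplifying.
A = k + 1, B = 1, C = 1.
f must satisfy (k + 1)·f(k+1) − (1)·f(k) = 1.
d = -1 from the (1,0,0) case.
d = -1 < 0 ⇒ no nonzero polynomial f; not summable.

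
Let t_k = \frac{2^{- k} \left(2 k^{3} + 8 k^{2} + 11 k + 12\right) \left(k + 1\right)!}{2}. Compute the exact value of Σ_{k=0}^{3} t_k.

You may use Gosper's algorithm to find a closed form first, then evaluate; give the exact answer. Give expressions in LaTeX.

Σ = 681/2

Ratio r(k) = (2*k**4 + 18*k**3 + 61*k**2 + 99*k + 66)/(2*(2*k**3 + 8*k**2 + 11*k + 12)).
Take A(k)=k/2 + 1, B(k)=1, C(k)=k**3 + 4*k**2 + 11*k/2 + 6.
Key eq: (k/2 + 1)·f(k+1) = (1)·f(k) + (k**3 + 4*k**2 + 11*k/2 + 6).
deg f ≤ 2 (via 1,0,3).
Match coefficients ⇒ f(k) = 2*k**2 + 4*k - 3.
Get s_k = R·t_k = (2*k**2 + 4*k - 3)*factorial(k + 1)/2**k with R(k) = B(k−1)f(k)/C(k) = 2*(2*k**2 + 4*k - 3)/(2*k**3 + 8*k**2 + 11*k + 12).
Verify: (2*k**3 + 8*k**2 + 11*k + 12)*factorial(k + 1)/(2*2**k) matches t_k.
Evaluate s at k=4 and k=0: 675/2 and -3; difference 681/2.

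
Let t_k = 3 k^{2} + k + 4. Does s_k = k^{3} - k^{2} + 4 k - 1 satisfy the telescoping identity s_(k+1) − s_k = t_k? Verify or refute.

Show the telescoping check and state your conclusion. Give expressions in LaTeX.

valid; difference matches t_k

s_(k+1) = k**3 + 2*k**2 + 5*k + 3
s_(k+1) − s_k = 3*k**2 + k + 4
(s_(k+1) − s_k) − t_k = 0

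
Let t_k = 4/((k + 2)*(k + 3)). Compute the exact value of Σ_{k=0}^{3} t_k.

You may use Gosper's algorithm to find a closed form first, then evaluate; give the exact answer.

Σ = 4/3

Step 1: r(k) = (k + 2)/(k + 4).
Gosper form: A/B · C(k+1)/C(k) with A=k + 2, B=k + 4, C=1.
f must satisfy (k + 2)·f(k+1) − (k + 3)·f(k) = 1.
Degrees (1,1,0) ⇒ d ≤ 1.
Coefficient equations give f(k) = k/2.
Then R = B(k−1)f/C = k*(k + 3)/2, so s_k = R(k)·t_k = 2*k/(k + 2).
Δs = 4/(k**2 + 5*k + 6), as required.
Sum = s_(4) − s_(0); s_(4) = 4/3, s_(0) = 0 ⇒ 4/3.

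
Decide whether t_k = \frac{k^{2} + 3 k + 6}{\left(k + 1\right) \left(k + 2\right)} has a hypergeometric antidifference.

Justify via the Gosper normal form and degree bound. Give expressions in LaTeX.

Yes. s_k = \frac{k \left(k + 5\right)}{k + 1}.

t_(k+1)/t_k = (k + 1)*(3*k + (k + 1)**2 + 9)/((k + 3)*(k**2 + 3*k + 6)).
Take A(k)=k + 1, B(k)=k + 3, C(k)=k**2 + 3*k + 6.
Set up (k + 1)·f(k+1) − (k + 2)·f(k) − (k**2 + 3*k + 6) = 0.
deg f ≤ 2 (via 1,1,2).
Solving with deg f ≤ 2: f(k) = k*(k + 5).
Certificate R = B(k−1)f/C = k*(k + 2)*(k + 5)/(k**2 + 3*k + 6) gives s_k = k*(k + 5)/(k + 1).
Check: Δs_k = (k**2 + 3*k + 6)/(k**2 + 3*k + 2). ✓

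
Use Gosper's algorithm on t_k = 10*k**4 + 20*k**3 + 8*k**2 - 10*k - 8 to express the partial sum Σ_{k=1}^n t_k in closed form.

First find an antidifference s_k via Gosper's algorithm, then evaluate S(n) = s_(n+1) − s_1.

t_(k+1)/t_k = (5*k**4 + 30*k**3 + 64*k**2 + 53*k + 10)/(5*k**4 + 10*k**3 + 4*k**2 - 5*k - 4).
Factor: A=1; B=1; C=k**4 + 2*k**3 + 4*k**2/5 - k - 4/5.
Set up (1)·f(k+1) − (1)·f(k) − (k**4 + 2*k**3 + 4*k**2/5 - k - 4/5) = 0.
d = 5 from the (0,0,4) case.
Coefficient equations give f(k) = k*(k + 1)*(k**3 - k**2 - k - 1)/5.
R(k) = B(k−1)·f(k)/C(k) = k*(k**3 - k**2 - k - 1)/(5*k**3 + 5*k**2 - k - 4); s_k = R·t_k = 2*k*(k**4 - 2*k**2 - 2*k - 1).
Check: Δs_k = 10*k**4 + 20*k**3 + 8*k**2 - 10*k - 8. ✓
Telescope: S(n) = s_(n+1) − s_(1) = 2*n**5 + 10*n**4 + 16*n**3 + 4*n**2 - 12*n - 8 − (-8) = 2*n*(n**4 + 5*n**3 + 8*n**2 + 2*n - 6).

S(n) = 2*n*(n**4 + 5*n**3 + 8*n**2 + 2*n - 6)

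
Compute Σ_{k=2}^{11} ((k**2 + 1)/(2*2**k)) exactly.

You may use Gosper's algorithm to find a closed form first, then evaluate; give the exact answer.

The ratio is ((k + 1)**2 + 1)/(2*(k**2 + 1)).
So A=1/2 and B=1, with C=k**2 + 1.
Key eq: (1/2)·f(k+1) = (1)·f(k) + (k**2 + 1).
Bound: deg f ≤ 2.
Solve for f: f(k) = -2*(k**2 + 2*k + 4) (degree 2 ≤ 2).
R(k) = B(k−1)·f(k)/C(k) = -2*(k**2 + 2*k + 4)/(k**2 + 1); s_k = R·t_k = (-k**2 - 2*k - 4)/2**k.
Verify: (k**2 + 1)/(2*2**k) matches t_k.
Σ_(k=2)^(11) t_k = s_(12) − s_(2) = -43/1024 − (-3) = 3029/1024.

Σ = 3029/1024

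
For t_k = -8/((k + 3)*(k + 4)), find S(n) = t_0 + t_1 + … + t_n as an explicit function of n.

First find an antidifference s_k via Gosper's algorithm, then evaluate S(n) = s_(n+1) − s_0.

S(n) = 8*(-n - 1)/(3*(n + 4))

Ratio r(k) = (k + 3)/(k + 5).
Take A(k)=k + 3, B(k)=k + 5, C(k)=1.
Solve (k + 3)·f(k+1) − (k + 4)·f(k) = 1.
Degrees (1,1,0) ⇒ d ≤ 1.
Solve for f: f(k) = k/3 (degree 1 ≤ 1).
So s_k = (B(k−1)f/C)·t_k = (k*(k + 4)/3)·t_k = -8*k/(3*k + 9).
Check: Δs_k = -8/(k**2 + 7*k + 12). ✓
s_(n+1) = 8*(-n - 1)/(3*(n + 4)) and s_(0) = 0, so S(n) = 8*(-n - 1)/(3*(n + 4)).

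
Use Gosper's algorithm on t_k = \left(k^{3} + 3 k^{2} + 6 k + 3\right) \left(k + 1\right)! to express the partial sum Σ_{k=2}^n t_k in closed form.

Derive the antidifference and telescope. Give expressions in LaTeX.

S(n) = n^{4} n! + 5 n^{3} n! + 10 n^{2} n! + 10 n n! + 4 n! - 30

r(k) = (k**4 + 8*k**3 + 27*k**2 + 43*k + 26)/(k**3 + 3*k**2 + 6*k + 3) after simplifying.
A = k + 2, B = 1, C = k**3 + 3*k**2 + 6*k + 3.
Need (k + 2)·f(k+1) − (1)·f(k) = k**3 + 3*k**2 + 6*k + 3.
d = 2 from the (1,0,3) case.
Match coefficients ⇒ f(k) = k**2 + 1.
Get s_k = R·t_k = (k**2 + 1)*factorial(k + 1) with R(k) = B(k−1)f(k)/C(k) = (k**2 + 1)/(k**3 + 3*k**2 + 6*k + 3).
Verify: (k**3 + 3*k**2 + 6*k + 3)*factorial(k + 1) matches t_k.
Σ_(k=2)^n t_k = s_(n+1) − s_(2) = ((n**2 + 2*n + 2)*factorial(n + 2)) − (30), i.e. n**4*factorial(n) + 5*n**3*factorial(n) + 10*n**2*factorial(n) + 10*n*factorial(n) + 4*factorial(n) - 30.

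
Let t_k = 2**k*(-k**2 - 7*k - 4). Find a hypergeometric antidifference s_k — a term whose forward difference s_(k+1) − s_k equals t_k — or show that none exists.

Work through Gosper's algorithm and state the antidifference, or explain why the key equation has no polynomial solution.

The ratio is 2*(k**2 + 9*k + 12)/(k**2 + 7*k + 4).
Factor: A=2; B=1; C=k**2 + 7*k + 4.
Set up (2)·f(k+1) − (1)·f(k) − (k**2 + 7*k + 4) = 0.
d = 2 from the (0,0,2) case.
A polynomial solution: f(k) = (k - 1)*(k + 4).
Then R = B(k−1)f/C = (k - 1)*(k + 4)/(k**2 + 7*k + 4), so s_k = R(k)·t_k = 2**k*(-k**2 - 3*k + 4).
Δs = 2**k*(-k**2 - 7*k - 4), as required.

s_k = 2**k*(-k**2 - 3*k + 4)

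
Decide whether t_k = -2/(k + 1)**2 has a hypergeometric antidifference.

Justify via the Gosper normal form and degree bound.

No — key equation has no polynomial f.

The ratio is (k + 1)**2/(k + 2)**2.
Take A(k)=k**2 + 2*k + 1, B(k)=k**2 + 4*k + 4, C(k)=1.
Key eq: (k**2 + 2*k + 1)·f(k+1) = (k**2 + 2*k + 1)·f(k) + (1).
Degrees (2,2,0) ⇒ d ≤ 0.
Generic f = c0 gives residual -1; -1 = 0 cannot hold, so t_k is not Gosper-summable.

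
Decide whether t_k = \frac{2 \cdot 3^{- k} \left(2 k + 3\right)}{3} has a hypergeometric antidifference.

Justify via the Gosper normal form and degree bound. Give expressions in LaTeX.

Ratio r(k) = (2*k + 5)/(3*(2*k + 3)).
So A=1/3 and B=1, with C=k + 3/2.
Solve (1/3)·f(k+1) − (1)·f(k) = k + 3/2.
Bound: deg f ≤ 1.
Solve for f: f(k) = -3*(k + 2)/2 (degree 1 ≤ 1).
Get s_k = R·t_k = 2*(-k - 2)/3**k with R(k) = B(k−1)f(k)/C(k) = -3*(k + 2)/(2*k + 3).
Check: Δs_k = 2*(2*k + 3)/(3*3**k). ✓

Yes. s_k = 2 \cdot 3^{- k} \left(- k - 2\right).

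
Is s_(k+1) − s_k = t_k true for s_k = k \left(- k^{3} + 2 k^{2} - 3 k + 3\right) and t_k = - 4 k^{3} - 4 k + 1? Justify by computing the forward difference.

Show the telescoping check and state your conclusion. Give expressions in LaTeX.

s_(k+1) = -k**4 - 2*k**3 - 3*k**2 - k + 1
s_(k+1) − s_k = -4*k**3 - 4*k + 1
(s_(k+1) − s_k) − t_k = 0

Valid: the claim telescopes to t_k.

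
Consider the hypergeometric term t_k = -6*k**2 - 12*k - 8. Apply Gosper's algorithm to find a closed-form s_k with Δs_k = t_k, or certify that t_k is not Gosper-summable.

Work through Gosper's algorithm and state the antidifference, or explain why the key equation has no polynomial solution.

s_k = k*(-2*k**2 - 3*k - 3)

t_(k+1)/t_k = (3*k**2 + 12*k + 13)/(3*k**2 + 6*k + 4).
Take A(k)=1, B(k)=1, C(k)=k**2 + 2*k + 4/3.
Set up (1)·f(k+1) − (1)·f(k) − (k**2 + 2*k + 4/3) = 0.
Bound: deg f ≤ 3.
Match coefficients ⇒ f(k) = k*(2*k**2 + 3*k + 3)/6.
Get s_k = R·t_k = k*(-2*k**2 - 3*k - 3) with R(k) = B(k−1)f(k)/C(k) = k*(2*k**2 + 3*k + 3)/(2*(3*k**2 + 6*k + 4)).
s_(k+1) − s_k = -6*k**2 - 12*k - 8 = t_k.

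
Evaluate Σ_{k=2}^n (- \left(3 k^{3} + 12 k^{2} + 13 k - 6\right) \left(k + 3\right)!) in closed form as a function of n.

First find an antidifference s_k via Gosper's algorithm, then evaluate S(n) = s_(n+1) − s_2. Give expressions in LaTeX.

S(n) = - 3 n^{2} \left(n + 4\right)! - 3 n \left(n + 4\right)! + 2 \left(n + 4\right)! + 480

Step 1: r(k) = (3*k**4 + 33*k**3 + 130*k**2 + 206*k + 88)/(3*k**3 + 12*k**2 + 13*k - 6).
So A=k + 4 and B=1, with C=k**3 + 4*k**2 + 13*k/3 - 2.
Set up (k + 4)·f(k+1) − (1)·f(k) − (k**3 + 4*k**2 + 13*k/3 - 2) = 0.
deg f ≤ 2 (via 1,0,3).
Match coefficients ⇒ f(k) = (3*k**2 - 3*k - 2)/3.
Then R = B(k−1)f/C = (3*k**2 - 3*k - 2)/(3*k**3 + 12*k**2 + 13*k - 6), so s_k = R(k)·t_k = (-3*k**2 + 3*k + 2)*factorial(k + 3).
Δs = -(3*k**3 + 12*k**2 + 13*k - 6)*factorial(k + 3), as required.
Telescope: S(n) = s_(n+1) − s_(2) = -(3*n**2 + 3*n - 2)*factorial(n + 4) − (-480) = -3*n**2*factorial(n + 4) - 3*n*factorial(n + 4) + 2*factorial(n + 4) + 480.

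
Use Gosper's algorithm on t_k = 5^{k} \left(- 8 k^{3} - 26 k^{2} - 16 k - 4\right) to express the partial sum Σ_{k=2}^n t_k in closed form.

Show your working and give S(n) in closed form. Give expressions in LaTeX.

S(n) = - 10 \cdot 5^{n} n^{3} - 25 \cdot 5^{n} n^{2} - 15 \cdot 5^{n} n - 5 \cdot 5^{n} + 275

Ratio r(k) = 5*(4*k**3 + 25*k**2 + 46*k + 27)/(4*k**3 + 13*k**2 + 8*k + 2).
Take A(k)=5, B(k)=1, C(k)=k**3 + 13*k**2/4 + 2*k + 1/2.
Need (5)·f(k+1) − (1)·f(k) = k**3 + 13*k**2/4 + 2*k + 1/2.
d = 3 from the (0,0,3) case.
Match coefficients ⇒ f(k) = (2*k**3 - k**2 - k + 1)/8.
So s_k = (B(k−1)f/C)·t_k = ((2*k**3 - k**2 - k + 1)/(2*(4*k**3 + 13*k**2 + 8*k + 2)))·t_k = 5**k*(-2*k**3 + k**2 + k - 1).
Δs = 5**k*(-8*k**3 - 26*k**2 - 16*k - 4), as required.
Evaluate: s_(n+1) = 5**(n + 1)*(-2*n**3 - 5*n**2 - 3*n - 1); subtract s_(2) = -275 ⇒ S(n) = -10*5**n*n**3 - 25*5**n*n**2 - 15*5**n*n - 5*5**n + 275.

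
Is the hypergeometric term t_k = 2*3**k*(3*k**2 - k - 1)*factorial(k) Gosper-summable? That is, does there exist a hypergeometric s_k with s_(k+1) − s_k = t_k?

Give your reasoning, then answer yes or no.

Yes. s_k = 2*3**k*(k - 2)*factorial(k).

r(k) = 3*(k + 1)*(k - 3*(k + 1)**2 + 2)/(-3*k**2 + k + 1) after simplifying.
Take A(k)=3*k + 3, B(k)=1, C(k)=k**2 - k/3 - 1/3.
Need (3*k + 3)·f(k+1) − (1)·f(k) = k**2 - k/3 - 1/3.
Bound: deg f ≤ 1.
Coefficient equations give f(k) = (k - 2)/3.
Then R = B(k−1)f/C = (k - 2)/(3*k**2 - k - 1), so s_k = R(k)·t_k = 2*3**k*(k - 2)*factorial(k).
Check: Δs_k = 2*3**k*(3*k**2 - k - 1)*factorial(k). ✓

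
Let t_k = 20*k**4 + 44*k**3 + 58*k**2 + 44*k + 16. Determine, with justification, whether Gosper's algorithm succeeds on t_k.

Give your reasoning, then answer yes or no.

Yes. s_k = k*(4*k**4 + k**3 + 4*k**2 + 4*k + 3).

Ratio r(k) = (10*k**4 + 62*k**3 + 155*k**2 + 186*k + 91)/(10*k**4 + 22*k**3 + 29*k**2 + 22*k + 8).
Take A(k)=1, B(k)=1, C(k)=k**4 + 11*k**3/5 + 29*k**2/10 + 11*k/5 + 4/5.
f must satisfy (1)·f(k+1) − (1)·f(k) = k**4 + 11*k**3/5 + 29*k**2/10 + 11*k/5 + 4/5.
Bound: deg f ≤ 5.
Match coefficients ⇒ f(k) = k*(4*k**4 + k**3 + 4*k**2 + 4*k + 3)/20.
So s_k = (B(k−1)f/C)·t_k = (k*(4*k**4 + k**3 + 4*k**2 + 4*k + 3)/(2*(10*k**4 + 22*k**3 + 29*k**2 + 22*k + 8)))·t_k = k*(4*k**4 + k**3 + 4*k**2 + 4*k + 3).
s_(k+1) − s_k = 20*k**4 + 44*k**3 + 58*k**2 + 44*k + 16 = t_k.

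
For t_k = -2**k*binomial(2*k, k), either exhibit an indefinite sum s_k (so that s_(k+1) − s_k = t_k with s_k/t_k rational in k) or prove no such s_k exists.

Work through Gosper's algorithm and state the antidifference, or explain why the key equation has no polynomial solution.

none (Gosper's algorithm certifies no s_k)

Compute t_(k+1)/t_k: get 4*(2*k + 1)/(k + 1).
Gosper form: A/B · C(k+1)/C(k) with A=8*k + 4, B=k + 1, C=1.
Key eq: (8*k + 4)·f(k+1) = (k)·f(k) + (1).
Degrees (1,1,0) ⇒ d ≤ -1.
Negative degree bound (-1): no f exists, t_k not Gosper-summable.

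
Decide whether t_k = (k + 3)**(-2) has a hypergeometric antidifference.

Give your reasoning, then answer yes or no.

No. Not Gosper-summable.

Step 1: r(k) = (k + 3)**2/(k + 4)**2.
Gosper form: A/B · C(k+1)/C(k) with A=k**2 + 6*k + 9, B=k**2 + 8*k + 16, C=1.
f must satisfy (k**2 + 6*k + 9)·f(k+1) − (k**2 + 6*k + 9)·f(k) = 1.
d = 0 from the (2,2,0) case.
Generic f = c0 gives residual -1; -1 = 0 cannot hold, so t_k is not Gosper-summable.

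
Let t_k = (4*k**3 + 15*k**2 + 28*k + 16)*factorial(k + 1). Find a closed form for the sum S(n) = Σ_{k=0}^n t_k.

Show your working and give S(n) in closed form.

S(n) = 4*n**4*factorial(n) + 23*n**3*factorial(n) + 50*n**2*factorial(n) + 49*n*factorial(n) + 18*factorial(n) - 2

Step 1: r(k) = (4*k**4 + 35*k**3 + 124*k**2 + 203*k + 126)/(4*k**3 + 15*k**2 + 28*k + 16).
Take A(k)=k + 2, B(k)=1, C(k)=k**3 + 15*k**2/4 + 7*k + 4.
Set up (k + 2)·f(k+1) − (1)·f(k) − (k**3 + 15*k**2/4 + 7*k + 4) = 0.
Bound: deg f ≤ 2.
Solving with deg f ≤ 2: f(k) = (4*k**2 + 3*k + 2)/4.
R(k) = B(k−1)·f(k)/C(k) = (4*k**2 + 3*k + 2)/(4*k**3 + 15*k**2 + 28*k + 16); s_k = R·t_k = (4*k**2 + 3*k + 2)*factorial(k + 1).
Verify: (4*k**3 + 15*k**2 + 28*k + 16)*factorial(k + 1) matches t_k.
Telescope: S(n) = s_(n+1) − s_(0) = (4*n**2 + 11*n + 9)*factorial(n + 2) − (2) = 4*n**4*factorial(n) + 23*n**3*factorial(n) + 50*n**2*factorial(n) + 49*n*factorial(n) + 18*factorial(n) - 2.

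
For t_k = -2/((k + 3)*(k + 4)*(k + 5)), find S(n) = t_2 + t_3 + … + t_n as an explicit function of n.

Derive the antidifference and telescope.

Ratio r(k) = (k + 3)/(k + 6).
Normal form (A,B,C) = (k + 3, k + 6, 1).
Need (k + 3)·f(k+1) − (k + 5)·f(k) = 1.
From deg A=1, deg B=1, deg C=0: d=2.
Coefficient equations give f(k) = k*(k + 7)/24.
Then R = B(k−1)f/C = k*(k + 5)*(k + 7)/24, so s_k = R(k)·t_k = k*(-k - 7)/(12*(k + 3)*(k + 4)).
s_(k+1) − s_k = -2/(k**3 + 12*k**2 + 47*k + 60) = t_k.
Σ_(k=2)^n t_k = s_(n+1) − s_(2) = ((-n**2 - 9*n - 8)/(12*(n**2 + 9*n + 20))) − (-1/20), i.e. (-n**2 - 9*n + 10)/(30*(n**2 + 9*n + 20)).

S(n) = (-n**2 - 9*n + 10)/(30*(n**2 + 9*n + 20))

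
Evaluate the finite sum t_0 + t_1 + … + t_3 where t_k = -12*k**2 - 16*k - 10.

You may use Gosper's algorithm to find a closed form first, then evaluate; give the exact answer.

Σ = -304

Ratio r(k) = (6*k**2 + 20*k + 19)/(6*k**2 + 8*k + 5).
Take A(k)=1, B(k)=1, C(k)=k**2 + 4*k/3 + 5/6.
f must satisfy (1)·f(k+1) − (1)·f(k) = k**2 + 4*k/3 + 5/6.
deg f ≤ 3 (via 0,0,2).
Solve for f: f(k) = k*(2*k**2 + k + 2)/6 (degree 3 ≤ 3).
Certificate R = B(k−1)f/C = k*(2*k**2 + k + 2)/(6*k**2 + 8*k + 5) gives s_k = 2*k*(-2*k**2 - k - 2).
s_(k+1) − s_k = -12*k**2 - 16*k - 10 = t_k.
Evaluate s at k=4 and k=0: -304 and 0; difference -304.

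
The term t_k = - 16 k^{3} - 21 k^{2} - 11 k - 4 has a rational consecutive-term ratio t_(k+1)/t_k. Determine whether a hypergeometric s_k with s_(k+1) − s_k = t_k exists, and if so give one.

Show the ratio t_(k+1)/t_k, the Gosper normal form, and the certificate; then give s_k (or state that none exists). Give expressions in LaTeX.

s_k = k \left(- 4 k^{3} + k^{2} + k - 2\right)

r(k) = (16*k**3 + 69*k**2 + 101*k + 52)/(16*k**3 + 21*k**2 + 11*k + 4) after simplifying.
Normal form (A,B,C) = (1, 1, k**3 + 21*k**2/16 + 11*k/16 + 1/4).
Set up (1)·f(k+1) − (1)·f(k) − (k**3 + 21*k**2/16 + 11*k/16 + 1/4) = 0.
Degrees (0,0,3) ⇒ d ≤ 4.
A polynomial solution: f(k) = k*(4*k**3 - k**2 - k + 2)/16.
R(k) = B(k−1)·f(k)/C(k) = k*(4*k**3 - k**2 - k + 2)/(16*k**3 + 21*k**2 + 11*k + 4); s_k = R·t_k = k*(-4*k**3 + k**2 + k - 2).
Check: Δs_k = -16*k**3 - 21*k**2 - 11*k - 4. ✓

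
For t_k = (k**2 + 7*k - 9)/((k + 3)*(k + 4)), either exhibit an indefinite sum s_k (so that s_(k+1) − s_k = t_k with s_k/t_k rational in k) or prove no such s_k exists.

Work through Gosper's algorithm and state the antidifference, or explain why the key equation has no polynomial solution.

r(k) = (k + 3)*(7*k + (k + 1)**2 - 2)/((k + 5)*(k**2 + 7*k - 9)) after simplifying.
So A=k + 3 and B=k + 5, with C=k**2 + 7*k - 9.
f must satisfy (k + 3)·f(k+1) − (k + 4)·f(k) = k**2 + 7*k - 9.
Degrees (1,1,2) ⇒ d ≤ 2.
Match coefficients ⇒ f(k) = k*(k - 4).
Get s_k = R·t_k = k*(k - 4)/(k + 3) with R(k) = B(k−1)f(k)/C(k) = k*(k - 4)*(k + 4)/(k**2 + 7*k - 9).
Verify: (k**2 + 7*k - 9)/(k**2 + 7*k + 12) matches t_k.

s_k = k*(k - 4)/(k + 3)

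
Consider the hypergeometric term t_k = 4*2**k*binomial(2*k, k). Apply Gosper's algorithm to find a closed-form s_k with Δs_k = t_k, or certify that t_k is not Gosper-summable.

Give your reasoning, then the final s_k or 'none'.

not Gosper-summable; s_k does not exist

r(k) = 4*(2*k + 1)/(k + 1) after simplifying.
Normal form (A,B,C) = (8*k + 4, k + 1, 1).
Solve (8*k + 4)·f(k+1) − (k)·f(k) = 1.
Bound: deg f ≤ -1.
d = -1 < 0 ⇒ no nonzero polynomial f; not summable.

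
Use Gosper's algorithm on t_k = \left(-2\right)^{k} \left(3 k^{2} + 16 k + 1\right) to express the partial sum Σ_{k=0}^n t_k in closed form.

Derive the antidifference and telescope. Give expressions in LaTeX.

S(n) = 2 \left(-2\right)^{n} n^{2} + 12 \left(-2\right)^{n} n + 4 \left(-2\right)^{n} - 3

Step 1: r(k) = 2*(-3*k**2 - 22*k - 20)/(3*k**2 + 16*k + 1).
Factor: A=-2; B=1; C=k**2 + 16*k/3 + 1/3.
Need (-2)·f(k+1) − (1)·f(k) = k**2 + 16*k/3 + 1/3.
Degrees (0,0,2) ⇒ d ≤ 2.
Solving with deg f ≤ 2: f(k) = -(k**2 + 4*k - 3)/3.
R(k) = B(k−1)·f(k)/C(k) = -(k**2 + 4*k - 3)/(3*k**2 + 16*k + 1); s_k = R·t_k = (-2)**k*(-k**2 - 4*k + 3).
Verify: (-2)**k*(3*k**2 + 16*k + 1) matches t_k.
Evaluate: s_(n+1) = 2*(-2)**n*(n**2 + 6*n + 2); subtract s_(0) = 3 ⇒ S(n) = 2*(-2)**n*n**2 + 12*(-2)**n*n + 4*(-2)**n - 3.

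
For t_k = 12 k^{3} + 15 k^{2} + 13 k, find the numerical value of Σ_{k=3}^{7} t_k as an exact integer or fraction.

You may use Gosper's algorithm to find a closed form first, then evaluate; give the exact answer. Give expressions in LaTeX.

Σ = 11650

The ratio is (12*k**3 + 51*k**2 + 79*k + 40)/(k*(12*k**2 + 15*k + 13)).
Factor: A=1; B=1; C=k**3 + 5*k**2/4 + 13*k/12.
Set up (1)·f(k+1) − (1)·f(k) − (k**3 + 5*k**2/4 + 13*k/12) = 0.
Bound: deg f ≤ 4.
Match coefficients ⇒ f(k) = k*(k - 1)*(3*k**2 + 2*k + 4)/12.
Then R = B(k−1)f/C = (k - 1)*(3*k**2 + 2*k + 4)/(12*k**2 + 15*k + 13), so s_k = R(k)·t_k = k*(3*k**3 - k**2 + 2*k - 4).
Check: Δs_k = k*(12*k**2 + 15*k + 13). ✓
Evaluate s at k=8 and k=3: 11872 and 222; difference 11650.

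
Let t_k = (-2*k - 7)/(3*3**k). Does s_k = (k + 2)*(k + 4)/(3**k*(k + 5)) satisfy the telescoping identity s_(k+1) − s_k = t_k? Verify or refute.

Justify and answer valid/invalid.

s_(k+1) = (k + 3)*(k + 5)/(3*3**k*(k + 6))
s_(k+1) − s_k = (-2*k**3 - 23*k**2 - 77*k - 69)/(3*3**k*(k**2 + 11*k + 30))
(s_(k+1) − s_k) − t_k = (2*k**2 + 20*k + 47)/(3**k*(k**2 + 11*k + 30))

Invalid: residual (2*k**2 + 20*k + 47)/(3**k*(k**2 + 11*k + 30)) ≠ 0.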